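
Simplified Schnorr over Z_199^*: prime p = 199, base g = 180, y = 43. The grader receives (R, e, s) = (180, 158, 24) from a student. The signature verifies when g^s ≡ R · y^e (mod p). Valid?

no

g^s mod p:
180^24 mod 199 = 92
R · y^e mod p:
43^158 mod 199 = 178
180·178 = 32040 ≡ 1 (mod 199)
92 ≠ 1; the check fails.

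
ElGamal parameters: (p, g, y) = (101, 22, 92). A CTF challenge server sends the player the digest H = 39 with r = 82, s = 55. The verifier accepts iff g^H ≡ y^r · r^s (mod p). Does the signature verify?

Left side g^H mod p:
22^39 mod 101 = 82
Right side y^r · r^s mod p:
92^82 mod 101 = 88
82^55 mod 101 = 17
88·17 = 1496 ≡ 82 (mod 101)
82 ≡ 82 (mod 101), so the signature is genuine.

verifies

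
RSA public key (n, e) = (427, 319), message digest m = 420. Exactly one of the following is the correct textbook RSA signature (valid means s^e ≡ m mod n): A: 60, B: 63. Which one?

Candidate A: Squares mod 427: 60^1≡60, 60^2≡184, 60^4≡123, 60^8≡184, 60^16≡123, 60^32≡184, 60^64≡123, 60^128≡184, 60^256≡123; 319 = 256 + 32 + 16 + 8 + 4 + 2 + 1, so 60^319 ≡ 123·184·123·184·123·184·60 ≡ 60 (mod 427)
Candidate B: Squares mod 427: 63^1≡63, 63^2≡126, 63^4≡77, 63^8≡378, 63^16≡266, 63^32≡301, 63^64≡77, 63^128≡378, 63^256≡266; 319 = 256 + 32 + 16 + 8 + 4 + 2 + 1, so 63^319 ≡ 266·301·266·378·77·126·63 ≡ 420 (mod 427)
  → matches m = 420

B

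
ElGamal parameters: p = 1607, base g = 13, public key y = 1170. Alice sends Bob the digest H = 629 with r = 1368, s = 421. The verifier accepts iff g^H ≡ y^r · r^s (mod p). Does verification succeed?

Left side g^H mod p:
13^2 = 169
13^4 ≡ 169^2 = 28561 ≡ 1242
13^8 ≡ 1242^2 = 1542564 ≡ 1451
13^16 ≡ 1451^2 = 2105401 ≡ 231
13^32 ≡ 231^2 = 53361 ≡ 330
13^64 ≡ 330^2 = 108900 ≡ 1231
13^128 ≡ 1231^2 = 1515361 ≡ 1567
13^256 ≡ 1567^2 = 2455489 ≡ 1600
13^512 ≡ 1600^2 = 2560000 ≡ 49
629 = 512 + 64 + 32 + 16 + 4 + 1, so 13^629 ≡ 49·1231·330·231·1242·13 ≡ 183 (mod 1607)
Right side y^r · r^s mod p:
1170^2 = 1368900 ≡ 1343
1170^4 ≡ 1343^2 = 1803649 ≡ 595
1170^8 ≡ 595^2 = 354025 ≡ 485
1170^16 ≡ 485^2 = 235225 ≡ 603
1170^32 ≡ 603^2 = 363609 ≡ 427
1170^64 ≡ 427^2 = 182329 ≡ 738
1170^128 ≡ 738^2 = 544644 ≡ 1478
1170^256 ≡ 1478^2 = 2184484 ≡ 571
1170^512 ≡ 571^2 = 326041 ≡ 1427
1170^1024 ≡ 1427^2 = 2036329 ≡ 260
1368 = 1024 + 256 + 64 + 16 + 8, so 1170^1368 ≡ 260·571·738·603·485 ≡ 73 (mod 1607)
1368^2 = 1871424 ≡ 876
1368^4 ≡ 876^2 = 767376 ≡ 837
1368^8 ≡ 837^2 = 700569 ≡ 1524
1368^16 ≡ 1524^2 = 2322576 ≡ 461
1368^32 ≡ 461^2 = 212521 ≡ 397
1368^64 ≡ 397^2 = 157609 ≡ 123
1368^128 ≡ 123^2 = 15129 ≡ 666
1368^256 ≡ 666^2 = 443556 ≡ 24
421 = 256 + 128 + 32 + 4 + 1, so 1368^421 ≡ 24·666·397·837·1368 ≡ 795 (mod 1607)
73·795 = 58035 ≡ 183 (mod 1607)
183 ≡ 183 (mod 1607), so the signature is genuine.

passes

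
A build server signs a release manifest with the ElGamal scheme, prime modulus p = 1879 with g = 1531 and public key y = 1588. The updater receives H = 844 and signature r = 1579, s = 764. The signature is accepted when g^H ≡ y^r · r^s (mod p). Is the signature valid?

Left side g^H mod p:
Squares mod 1879: 1531^1≡1531, 1531^2≡848, 1531^4≡1326, 1531^8≡1411, 1531^16≡1060, 1531^32≡1837, 1531^64≡1764, 1531^128≡72, 1531^256≡1426, 1531^512≡398
844 = 512 + 256 + 64 + 8 + 4, so 1531^844 ≡ 398·1426·1764·1411·1326 ≡ 203 (mod 1879)
Right side y^r · r^s mod p:
Squares mod 1879: 1588^1≡1588, 1588^2≡126, 1588^4≡844, 1588^8≡195, 1588^16≡445, 1588^32≡730, 1588^64≡1143, 1588^128≡544, 1588^256≡933, 1588^512≡512, 1588^1024≡963
1579 = 1024 + 512 + 32 + 8 + 2 + 1, so 1588^1579 ≡ 963·512·730·195·126·1588 ≡ 436 (mod 1879)
Squares mod 1879: 1579^1≡1579, 1579^2≡1687, 1579^4≡1163, 1579^8≡1568, 1579^16≡892, 1579^32≡847, 1579^64≡1510, 1579^128≡873, 1579^256≡1134, 1579^512≡720
764 = 512 + 128 + 64 + 32 + 16 + 8 + 4, so 1579^764 ≡ 720·873·1510·847·892·1568·1163 ≡ 1358 (mod 1879)
436·1358 = 592088 ≡ 203 (mod 1879)
203 ≡ 203 (mod 1879), so the signature is genuine.

valid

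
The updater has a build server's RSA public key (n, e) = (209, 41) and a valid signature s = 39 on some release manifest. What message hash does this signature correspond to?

39

Squares mod 209: s^1≡39, s^2≡58, s^4≡20, s^8≡191, s^16≡115, s^32≡58
41 = 32 + 8 + 1, so s^41 ≡ 58·191·39 ≡ 39 (mod 209)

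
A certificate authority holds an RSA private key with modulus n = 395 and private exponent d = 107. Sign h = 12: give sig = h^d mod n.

Squares mod 395: h^1≡12, h^2≡144, h^4≡196, h^8≡101, h^16≡326, h^32≡21, h^64≡46
107 = 64 + 32 + 8 + 2 + 1, so h^107 ≡ 46·21·101·144·12 ≡ 148 (mod 395)

148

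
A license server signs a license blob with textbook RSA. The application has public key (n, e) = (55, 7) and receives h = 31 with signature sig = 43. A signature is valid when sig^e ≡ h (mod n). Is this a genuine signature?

forged

Squares mod 55: sig^1≡43, sig^2≡34, sig^4≡1
7 = 4 + 2 + 1, so sig^7 ≡ 1·34·43 ≡ 32 (mod 55)
32 ≠ 31, so verification fails.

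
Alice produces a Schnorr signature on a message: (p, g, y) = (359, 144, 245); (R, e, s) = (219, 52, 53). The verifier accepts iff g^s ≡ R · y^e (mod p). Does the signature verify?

verifies

g^s mod p:
Squares mod 359: 144^1≡144, 144^2≡273, 144^4≡216, 144^8≡345, 144^16≡196, 144^32≡3
53 = 32 + 16 + 4 + 1, so 144^53 ≡ 3·196·216·144 ≡ 256 (mod 359)
R · y^e mod p:
Squares mod 359: 245^1≡245, 245^2≡72, 245^4≡158, 245^8≡193, 245^16≡272, 245^32≡30
52 = 32 + 16 + 4, so 245^52 ≡ 30·272·158 ≡ 111 (mod 359)
219·111 = 24309 ≡ 256 (mod 359)
256 ≡ 256 (mod 359); signature holds.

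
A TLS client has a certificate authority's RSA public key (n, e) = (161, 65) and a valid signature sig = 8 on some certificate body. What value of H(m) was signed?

141

sig^65 mod 161 = 141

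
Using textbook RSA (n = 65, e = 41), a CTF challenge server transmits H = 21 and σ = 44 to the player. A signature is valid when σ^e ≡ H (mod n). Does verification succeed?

fails

Squares mod 65: σ^1≡44, σ^2≡51, σ^4≡1, σ^8≡1, σ^16≡1, σ^32≡1
41 = 32 + 8 + 1, so σ^41 ≡ 1·1·44 ≡ 44 (mod 65)
The recovered value 44 does not match the digest 21.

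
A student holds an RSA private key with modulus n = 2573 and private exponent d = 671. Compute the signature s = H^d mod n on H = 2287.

H^2 ≡ 2287^2 = 5230369 ≡ 2033
H^4 ≡ 2033^2 = 4133089 ≡ 851
H^8 ≡ 851^2 = 724201 ≡ 1188
H^16 ≡ 1188^2 = 1411344 ≡ 1340
H^32 ≡ 1340^2 = 1795600 ≡ 2219
H^64 ≡ 2219^2 = 4923961 ≡ 1812
H^128 ≡ 1812^2 = 3283344 ≡ 196
H^256 ≡ 196^2 = 38416 ≡ 2394
H^512 ≡ 2394^2 = 5731236 ≡ 1165
671 = 512 + 128 + 16 + 8 + 4 + 2 + 1, so H^671 ≡ 1165·196·1340·1188·851·2033·2287 ≡ 1220 (mod 2573)

1220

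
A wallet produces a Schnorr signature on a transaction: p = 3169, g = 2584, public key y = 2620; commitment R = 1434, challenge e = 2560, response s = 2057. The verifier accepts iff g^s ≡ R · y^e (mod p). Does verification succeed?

fails

g^s mod p:
2584^2057 mod 3169 = 1174
R · y^e mod p:
2620^2560 mod 3169 = 903
1434·903 = 1294902 ≡ 1950 (mod 3169)
1174 ≠ 1950; the check fails.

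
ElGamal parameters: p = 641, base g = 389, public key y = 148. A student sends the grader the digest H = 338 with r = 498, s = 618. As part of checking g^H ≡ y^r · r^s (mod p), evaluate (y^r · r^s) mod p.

148^2 = 21904 ≡ 110
148^4 ≡ 110^2 = 12100 ≡ 562
148^8 ≡ 562^2 = 315844 ≡ 472
148^16 ≡ 472^2 = 222784 ≡ 357
148^32 ≡ 357^2 = 127449 ≡ 531
148^64 ≡ 531^2 = 281961 ≡ 562
148^128 ≡ 562^2 = 315844 ≡ 472
148^256 ≡ 472^2 = 222784 ≡ 357
498 = 256 + 128 + 64 + 32 + 16 + 2, so 148^498 ≡ 357·472·562·531·357·110 ≡ 169 (mod 641)
498^2 = 248004 ≡ 578
498^4 ≡ 578^2 = 334084 ≡ 123
498^8 ≡ 123^2 = 15129 ≡ 386
498^16 ≡ 386^2 = 148996 ≡ 284
498^32 ≡ 284^2 = 80656 ≡ 531
498^64 ≡ 531^2 = 281961 ≡ 562
498^128 ≡ 562^2 = 315844 ≡ 472
498^256 ≡ 472^2 = 222784 ≡ 357
498^512 ≡ 357^2 = 127449 ≡ 531
618 = 512 + 64 + 32 + 8 + 2, so 498^618 ≡ 531·562·531·386·578 ≡ 291 (mod 641)
y^r · r^s ≡ 169·291 = 49179 ≡ 463 (mod 641)

463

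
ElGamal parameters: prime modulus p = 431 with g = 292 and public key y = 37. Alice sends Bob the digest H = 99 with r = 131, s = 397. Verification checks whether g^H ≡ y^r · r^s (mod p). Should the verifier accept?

Left side g^H mod p:
Squares mod 431: 292^1≡292, 292^2≡357, 292^4≡304, 292^8≡182, 292^16≡368, 292^32≡90, 292^64≡342
99 = 64 + 32 + 2 + 1, so 292^99 ≡ 342·90·357·292 ≡ 393 (mod 431)
Right side y^r · r^s mod p:
Squares mod 431: 37^1≡37, 37^2≡76, 37^4≡173, 37^8≡190, 37^16≡327, 37^32≡41, 37^64≡388, 37^128≡125
131 = 128 + 2 + 1, so 37^131 ≡ 125·76·37 ≡ 235 (mod 431)
Squares mod 431: 131^1≡131, 131^2≡352, 131^4≡207, 131^8≡180, 131^16≡75, 131^32≡22, 131^64≡53, 131^128≡223, 131^256≡164
397 = 256 + 128 + 8 + 4 + 1, so 131^397 ≡ 164·223·180·207·131 ≡ 83 (mod 431)
235·83 = 19505 ≡ 110 (mod 431)
393 ≠ 110, so verification fails.

reject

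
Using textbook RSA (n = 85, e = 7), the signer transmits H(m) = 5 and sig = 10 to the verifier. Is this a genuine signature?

sig^2 ≡ 10^2 = 100 ≡ 15
sig^4 ≡ 15^2 = 225 ≡ 55
7 = 4 + 2 + 1, so sig^7 ≡ 55·15·10 ≡ 5 (mod 85)
Since 5 equals the digest 5, verification succeeds.

genuine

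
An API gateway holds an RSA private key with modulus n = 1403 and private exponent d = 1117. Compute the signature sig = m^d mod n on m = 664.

1019

Squares mod 1403: m^1≡664, m^2≡354, m^4≡449, m^8≡972, m^16≡565, m^32≡744, m^64≡754, m^128≡301, m^256≡809, m^512≡683, m^1024≡693
1117 = 1024 + 64 + 16 + 8 + 4 + 1, so m^1117 ≡ 693·754·565·972·449·664 ≡ 1019 (mod 1403)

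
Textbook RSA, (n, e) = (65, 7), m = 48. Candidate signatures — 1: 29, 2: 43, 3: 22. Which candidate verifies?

Candidate 1: Squares mod 65: 29^1≡29, 29^2≡61, 29^4≡16; 7 = 4 + 2 + 1, so 29^7 ≡ 16·61·29 ≡ 29 (mod 65)
Candidate 2: Squares mod 65: 43^1≡43, 43^2≡29, 43^4≡61; 7 = 4 + 2 + 1, so 43^7 ≡ 61·29·43 ≡ 17 (mod 65)
Candidate 3: Squares mod 65: 22^1≡22, 22^2≡29, 22^4≡61; 7 = 4 + 2 + 1, so 22^7 ≡ 61·29·22 ≡ 48 (mod 65)
  → matches m = 48

3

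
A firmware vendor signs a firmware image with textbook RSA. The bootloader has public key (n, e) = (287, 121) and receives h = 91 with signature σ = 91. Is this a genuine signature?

σ^2 ≡ 91^2 = 8281 ≡ 245
σ^4 ≡ 245^2 = 60025 ≡ 42
σ^8 ≡ 42^2 = 1764 ≡ 42
σ^16 ≡ 42^2 = 1764 ≡ 42
σ^32 ≡ 42^2 = 1764 ≡ 42
σ^64 ≡ 42^2 = 1764 ≡ 42
121 = 64 + 32 + 16 + 8 + 1, so σ^121 ≡ 42·42·42·42·91 ≡ 91 (mod 287)
91 = h, so the signature checks out.

genuine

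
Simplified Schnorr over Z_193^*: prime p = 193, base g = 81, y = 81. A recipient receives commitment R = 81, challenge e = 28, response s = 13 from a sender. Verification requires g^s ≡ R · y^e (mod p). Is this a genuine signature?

genuine

g^s mod p:
81^2 = 6561 ≡ 192
81^4 ≡ 192^2 = 36864 ≡ 1
81^8 ≡ 1^2 = 1
13 = 8 + 4 + 1, so 81^13 ≡ 1·1·81 ≡ 81 (mod 193)
R · y^e mod p:
81^2 = 6561 ≡ 192
81^4 ≡ 192^2 = 36864 ≡ 1
81^8 ≡ 1^2 = 1
81^16 ≡ 1^2 = 1
28 = 16 + 8 + 4, so 81^28 ≡ 1·1·1 ≡ 1 (mod 193)
81·1 = 81 ≡ 81 (mod 193)
81 ≡ 81 (mod 193); signature holds.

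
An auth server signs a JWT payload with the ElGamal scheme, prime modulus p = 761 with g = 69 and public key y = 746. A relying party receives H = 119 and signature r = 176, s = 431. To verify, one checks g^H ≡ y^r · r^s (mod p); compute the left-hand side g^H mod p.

69^2 = 4761 ≡ 195
69^4 ≡ 195^2 = 38025 ≡ 736
69^8 ≡ 736^2 = 541696 ≡ 625
69^16 ≡ 625^2 = 390625 ≡ 232
69^32 ≡ 232^2 = 53824 ≡ 554
69^64 ≡ 554^2 = 306916 ≡ 233
119 = 64 + 32 + 16 + 4 + 2 + 1, so 69^119 ≡ 233·554·232·736·195·69 ≡ 307 (mod 761)

307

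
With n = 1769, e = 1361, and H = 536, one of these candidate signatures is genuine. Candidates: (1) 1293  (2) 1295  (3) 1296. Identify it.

2

Candidate 1: 1293^1361 mod 1769 = 1235
Candidate 2: 1295^1361 mod 1769 = 536
  → matches H = 536
Candidate 3: 1296^1361 mod 1769 = 866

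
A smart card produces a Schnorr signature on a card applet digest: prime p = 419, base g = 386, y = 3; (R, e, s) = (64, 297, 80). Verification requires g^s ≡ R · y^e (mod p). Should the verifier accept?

accept

g^s mod p:
Squares mod 419: 386^1≡386, 386^2≡251, 386^4≡151, 386^8≡175, 386^16≡38, 386^32≡187, 386^64≡192
80 = 64 + 16, so 386^80 ≡ 192·38 ≡ 173 (mod 419)
R · y^e mod p:
Squares mod 419: 3^1≡3, 3^2≡9, 3^4≡81, 3^8≡276, 3^16≡337, 3^32≡20, 3^64≡400, 3^128≡361, 3^256≡12
297 = 256 + 32 + 8 + 1, so 3^297 ≡ 12·20·276·3 ≡ 114 (mod 419)
64·114 = 7296 ≡ 173 (mod 419)
173 ≡ 173 (mod 419); signature holds.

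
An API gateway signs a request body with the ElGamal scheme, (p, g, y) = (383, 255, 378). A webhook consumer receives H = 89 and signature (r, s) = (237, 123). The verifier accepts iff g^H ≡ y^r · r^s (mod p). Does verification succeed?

Left side g^H mod p:
Squares mod 383: 255^1≡255, 255^2≡298, 255^4≡331, 255^8≡23, 255^16≡146, 255^32≡251, 255^64≡189
89 = 64 + 16 + 8 + 1, so 255^89 ≡ 189·146·23·255 ≡ 245 (mod 383)
Right side y^r · r^s mod p:
Squares mod 383: 378^1≡378, 378^2≡25, 378^4≡242, 378^8≡348, 378^16≡76, 378^32≡31, 378^64≡195, 378^128≡108
237 = 128 + 64 + 32 + 8 + 4 + 1, so 378^237 ≡ 108·195·31·348·242·378 ≡ 370 (mod 383)
Squares mod 383: 237^1≡237, 237^2≡251, 237^4≡189, 237^8≡102, 237^16≡63, 237^32≡139, 237^64≡171
123 = 64 + 32 + 16 + 8 + 2 + 1, so 237^123 ≡ 171·139·63·102·251·237 ≡ 99 (mod 383)
370·99 = 36630 ≡ 245 (mod 383)
245 ≡ 245 (mod 383), so the signature is genuine.

passes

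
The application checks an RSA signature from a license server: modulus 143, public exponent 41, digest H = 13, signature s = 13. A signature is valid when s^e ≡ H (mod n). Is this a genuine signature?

genuine

Squares mod 143: s^1≡13, s^2≡26, s^4≡104, s^8≡91, s^16≡130, s^32≡26
41 = 32 + 8 + 1, so s^41 ≡ 26·91·13 ≡ 13 (mod 143)
13 = H, so the signature checks out.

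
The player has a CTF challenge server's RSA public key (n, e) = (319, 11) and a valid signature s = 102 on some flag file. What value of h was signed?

311

s^2 ≡ 102^2 = 10404 ≡ 196
s^4 ≡ 196^2 = 38416 ≡ 136
s^8 ≡ 136^2 = 18496 ≡ 313
11 = 8 + 2 + 1, so s^11 ≡ 313·196·102 ≡ 311 (mod 319)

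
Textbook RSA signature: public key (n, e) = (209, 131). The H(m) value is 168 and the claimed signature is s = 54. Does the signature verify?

s^2 ≡ 54^2 = 2916 ≡ 199
s^4 ≡ 199^2 = 39601 ≡ 100
s^8 ≡ 100^2 = 10000 ≡ 177
s^16 ≡ 177^2 = 31329 ≡ 188
s^32 ≡ 188^2 = 35344 ≡ 23
s^64 ≡ 23^2 = 529 ≡ 111
s^128 ≡ 111^2 = 12321 ≡ 199
131 = 128 + 2 + 1, so s^131 ≡ 199·199·54 ≡ 175 (mod 209)
The recovered value 175 does not match the digest 168.

does not verify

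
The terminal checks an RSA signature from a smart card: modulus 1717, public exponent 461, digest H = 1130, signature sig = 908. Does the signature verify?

sig^2 ≡ 908^2 = 824464 ≡ 304
sig^4 ≡ 304^2 = 92416 ≡ 1415
sig^8 ≡ 1415^2 = 2002225 ≡ 203
sig^16 ≡ 203^2 = 41209 ≡ 1
sig^32 ≡ 1^2 = 1
sig^64 ≡ 1^2 = 1
sig^128 ≡ 1^2 = 1
sig^256 ≡ 1^2 = 1
461 = 256 + 128 + 64 + 8 + 4 + 1, so sig^461 ≡ 1·1·1·203·1415·908 ≡ 1009 (mod 1717)
The recovered value 1009 does not match the digest 1130.

does not verify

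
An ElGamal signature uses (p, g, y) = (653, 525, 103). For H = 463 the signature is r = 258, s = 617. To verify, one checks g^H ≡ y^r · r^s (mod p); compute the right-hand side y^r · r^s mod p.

103^2 = 10609 ≡ 161
103^4 ≡ 161^2 = 25921 ≡ 454
103^8 ≡ 454^2 = 206116 ≡ 421
103^16 ≡ 421^2 = 177241 ≡ 278
103^32 ≡ 278^2 = 77284 ≡ 230
103^64 ≡ 230^2 = 52900 ≡ 7
103^128 ≡ 7^2 = 49
103^256 ≡ 49^2 = 2401 ≡ 442
258 = 256 + 2, so 103^258 ≡ 442·161 ≡ 638 (mod 653)
258^2 = 66564 ≡ 611
258^4 ≡ 611^2 = 373321 ≡ 458
258^8 ≡ 458^2 = 209764 ≡ 151
258^16 ≡ 151^2 = 22801 ≡ 599
258^32 ≡ 599^2 = 358801 ≡ 304
258^64 ≡ 304^2 = 92416 ≡ 343
258^128 ≡ 343^2 = 117649 ≡ 109
258^256 ≡ 109^2 = 11881 ≡ 127
258^512 ≡ 127^2 = 16129 ≡ 457
617 = 512 + 64 + 32 + 8 + 1, so 258^617 ≡ 457·343·304·151·258 ≡ 84 (mod 653)
y^r · r^s ≡ 638·84 = 53592 ≡ 46 (mod 653)

46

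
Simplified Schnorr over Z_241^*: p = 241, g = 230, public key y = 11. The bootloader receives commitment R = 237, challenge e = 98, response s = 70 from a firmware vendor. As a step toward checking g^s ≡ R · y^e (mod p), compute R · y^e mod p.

239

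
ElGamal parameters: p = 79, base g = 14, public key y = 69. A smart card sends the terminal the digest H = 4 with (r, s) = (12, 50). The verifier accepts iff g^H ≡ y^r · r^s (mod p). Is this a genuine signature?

genuine

Left side g^H mod p:
14^2 = 196 ≡ 38
14^4 ≡ 38^2 = 1444 ≡ 22
Right side y^r · r^s mod p:
69^2 = 4761 ≡ 21
69^4 ≡ 21^2 = 441 ≡ 46
69^8 ≡ 46^2 = 2116 ≡ 62
12 = 8 + 4, so 69^12 ≡ 62·46 ≡ 8 (mod 79)
12^2 = 144 ≡ 65
12^4 ≡ 65^2 = 4225 ≡ 38
12^8 ≡ 38^2 = 1444 ≡ 22
12^16 ≡ 22^2 = 484 ≡ 10
12^32 ≡ 10^2 = 100 ≡ 21
50 = 32 + 16 + 2, so 12^50 ≡ 21·10·65 ≡ 62 (mod 79)
8·62 = 496 ≡ 22 (mod 79)
22 ≡ 22 (mod 79), so the signature is genuine.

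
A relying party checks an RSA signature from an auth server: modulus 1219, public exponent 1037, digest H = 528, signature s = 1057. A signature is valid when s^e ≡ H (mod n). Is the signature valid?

Squares mod 1219: s^1≡1057, s^2≡645, s^4≡346, s^8≡254, s^16≡1128, s^32≡967, s^64≡116, s^128≡47, s^256≡990, s^512≡24, s^1024≡576
1037 = 1024 + 8 + 4 + 1, so s^1037 ≡ 576·254·346·1057 ≡ 528 (mod 1219)
Since 528 equals the digest 528, verification succeeds.

valid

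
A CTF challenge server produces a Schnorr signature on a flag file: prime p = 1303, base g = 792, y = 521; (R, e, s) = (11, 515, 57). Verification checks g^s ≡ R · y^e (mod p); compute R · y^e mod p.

Squares mod 1303: 521^1≡521, 521^2≡417, 521^4≡590, 521^8≡199, 521^16≡511, 521^32≡521, 521^64≡417, 521^128≡590, 521^256≡199, 521^512≡511
515 = 512 + 2 + 1, so 521^515 ≡ 511·417·521 ≡ 121 (mod 1303)
R · y^e ≡ 11·121 = 1331 ≡ 28 (mod 1303)

28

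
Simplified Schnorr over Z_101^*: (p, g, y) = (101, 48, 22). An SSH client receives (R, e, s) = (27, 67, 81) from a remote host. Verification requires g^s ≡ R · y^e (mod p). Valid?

no

g^s mod p:
48^2 = 2304 ≡ 82
48^4 ≡ 82^2 = 6724 ≡ 58
48^8 ≡ 58^2 = 3364 ≡ 31
48^16 ≡ 31^2 = 961 ≡ 52
48^32 ≡ 52^2 = 2704 ≡ 78
48^64 ≡ 78^2 = 6084 ≡ 24
81 = 64 + 16 + 1, so 48^81 ≡ 24·52·48 ≡ 11 (mod 101)
R · y^e mod p:
22^2 = 484 ≡ 80
22^4 ≡ 80^2 = 6400 ≡ 37
22^8 ≡ 37^2 = 1369 ≡ 56
22^16 ≡ 56^2 = 3136 ≡ 5
22^32 ≡ 5^2 = 25
22^64 ≡ 25^2 = 625 ≡ 19
67 = 64 + 2 + 1, so 22^67 ≡ 19·80·22 ≡ 9 (mod 101)
27·9 = 243 ≡ 41 (mod 101)
11 ≠ 41; the check fails.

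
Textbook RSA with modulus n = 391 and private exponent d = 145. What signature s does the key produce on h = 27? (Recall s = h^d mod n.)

384

Squares mod 391: h^1≡27, h^2≡338, h^4≡72, h^8≡101, h^16≡35, h^32≡52, h^64≡358, h^128≡307
145 = 128 + 16 + 1, so h^145 ≡ 307·35·27 ≡ 384 (mod 391)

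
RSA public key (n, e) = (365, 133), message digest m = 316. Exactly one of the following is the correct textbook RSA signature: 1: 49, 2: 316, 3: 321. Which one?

Candidate 1: Squares mod 365: 49^1≡49, 49^2≡211, 49^4≡356, 49^8≡81, 49^16≡356, 49^32≡81, 49^64≡356, 49^128≡81; 133 = 128 + 4 + 1, so 49^133 ≡ 81·356·49 ≡ 49 (mod 365)
Candidate 2: Squares mod 365: 316^1≡316, 316^2≡211, 316^4≡356, 316^8≡81, 316^16≡356, 316^32≡81, 316^64≡356, 316^128≡81; 133 = 128 + 4 + 1, so 316^133 ≡ 81·356·316 ≡ 316 (mod 365)
  → matches m = 316
Candidate 3: Squares mod 365: 321^1≡321, 321^2≡111, 321^4≡276, 321^8≡256, 321^16≡201, 321^32≡251, 321^64≡221, 321^128≡296; 133 = 128 + 4 + 1, so 321^133 ≡ 296·276·321 ≡ 261 (mod 365)

2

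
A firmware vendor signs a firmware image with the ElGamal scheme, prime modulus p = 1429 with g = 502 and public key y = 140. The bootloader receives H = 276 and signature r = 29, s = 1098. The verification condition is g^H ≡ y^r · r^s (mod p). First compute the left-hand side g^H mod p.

502^2 = 252004 ≡ 500
502^4 ≡ 500^2 = 250000 ≡ 1354
502^8 ≡ 1354^2 = 1833316 ≡ 1338
502^16 ≡ 1338^2 = 1790244 ≡ 1136
502^32 ≡ 1136^2 = 1290496 ≡ 109
502^64 ≡ 109^2 = 11881 ≡ 449
502^128 ≡ 449^2 = 201601 ≡ 112
502^256 ≡ 112^2 = 12544 ≡ 1112
276 = 256 + 16 + 4, so 502^276 ≡ 1112·1136·1354 ≡ 300 (mod 1429)

300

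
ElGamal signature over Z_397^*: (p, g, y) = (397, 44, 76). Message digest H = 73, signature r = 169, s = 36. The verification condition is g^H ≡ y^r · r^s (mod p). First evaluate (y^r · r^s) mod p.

76^2 = 5776 ≡ 218
76^4 ≡ 218^2 = 47524 ≡ 281
76^8 ≡ 281^2 = 78961 ≡ 355
76^16 ≡ 355^2 = 126025 ≡ 176
76^32 ≡ 176^2 = 30976 ≡ 10
76^64 ≡ 10^2 = 100
76^128 ≡ 100^2 = 10000 ≡ 75
169 = 128 + 32 + 8 + 1, so 76^169 ≡ 75·10·355·76 ≡ 307 (mod 397)
169^2 = 28561 ≡ 374
169^4 ≡ 374^2 = 139876 ≡ 132
169^8 ≡ 132^2 = 17424 ≡ 353
169^16 ≡ 353^2 = 124609 ≡ 348
169^32 ≡ 348^2 = 121104 ≡ 19
36 = 32 + 4, so 169^36 ≡ 19·132 ≡ 126 (mod 397)
y^r · r^s ≡ 307·126 = 38682 ≡ 173 (mod 397)

173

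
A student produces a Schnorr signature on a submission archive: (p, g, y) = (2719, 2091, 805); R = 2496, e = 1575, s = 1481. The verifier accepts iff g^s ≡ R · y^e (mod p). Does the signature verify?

g^s mod p:
Squares mod 2719: 2091^1≡2091, 2091^2≡129, 2091^4≡327, 2091^8≡888, 2091^16≡34, 2091^32≡1156, 2091^64≡1307, 2091^128≡717, 2091^256≡198, 2091^512≡1138, 2091^1024≡800
1481 = 1024 + 256 + 128 + 64 + 8 + 1, so 2091^1481 ≡ 800·198·717·1307·888·2091 ≡ 2667 (mod 2719)
R · y^e mod p:
Squares mod 2719: 805^1≡805, 805^2≡903, 805^4≡2428, 805^8≡392, 805^16≡1400, 805^32≡2320, 805^64≡1499, 805^128≡1107, 805^256≡1899, 805^512≡807, 805^1024≡1408
1575 = 1024 + 512 + 32 + 4 + 2 + 1, so 805^1575 ≡ 1408·807·2320·2428·903·805 ≡ 1756 (mod 2719)
2496·1756 = 4382976 ≡ 2667 (mod 2719)
2667 ≡ 2667 (mod 2719); signature holds.

verifies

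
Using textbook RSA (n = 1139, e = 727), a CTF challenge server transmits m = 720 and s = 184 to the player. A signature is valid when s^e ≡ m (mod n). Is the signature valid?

valid

s^2 ≡ 184^2 = 33856 ≡ 825
s^4 ≡ 825^2 = 680625 ≡ 642
s^8 ≡ 642^2 = 412164 ≡ 985
s^16 ≡ 985^2 = 970225 ≡ 936
s^32 ≡ 936^2 = 876096 ≡ 205
s^64 ≡ 205^2 = 42025 ≡ 1021
s^128 ≡ 1021^2 = 1042441 ≡ 256
s^256 ≡ 256^2 = 65536 ≡ 613
s^512 ≡ 613^2 = 375769 ≡ 1038
727 = 512 + 128 + 64 + 16 + 4 + 2 + 1, so s^727 ≡ 1038·256·1021·936·642·825·184 ≡ 720 (mod 1139)
s^727 mod 1139 = 720 matches m.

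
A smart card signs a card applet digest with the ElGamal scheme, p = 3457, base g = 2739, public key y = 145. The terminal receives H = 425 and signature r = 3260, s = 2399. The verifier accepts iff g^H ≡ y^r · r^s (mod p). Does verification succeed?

passes

Left side g^H mod p:
2739^2 = 7502121 ≡ 431
2739^4 ≡ 431^2 = 185761 ≡ 2540
2739^8 ≡ 2540^2 = 6451600 ≡ 838
2739^16 ≡ 838^2 = 702244 ≡ 473
2739^32 ≡ 473^2 = 223729 ≡ 2481
2739^64 ≡ 2481^2 = 6155361 ≡ 1901
2739^128 ≡ 1901^2 = 3613801 ≡ 1236
2739^256 ≡ 1236^2 = 1527696 ≡ 3159
425 = 256 + 128 + 32 + 8 + 1, so 2739^425 ≡ 3159·1236·2481·838·2739 ≡ 2054 (mod 3457)
Right side y^r · r^s mod p:
145^2 = 21025 ≡ 283
145^4 ≡ 283^2 = 80089 ≡ 578
145^8 ≡ 578^2 = 334084 ≡ 2212
145^16 ≡ 2212^2 = 4892944 ≡ 1289
145^32 ≡ 1289^2 = 1661521 ≡ 2161
145^64 ≡ 2161^2 = 4669921 ≡ 2971
145^128 ≡ 2971^2 = 8826841 ≡ 1120
145^256 ≡ 1120^2 = 1254400 ≡ 2966
145^512 ≡ 2966^2 = 8797156 ≡ 2548
145^1024 ≡ 2548^2 = 6492304 ≡ 58
145^2048 ≡ 58^2 = 3364
3260 = 2048 + 1024 + 128 + 32 + 16 + 8 + 4, so 145^3260 ≡ 3364·58·1120·2161·1289·2212·578 ≡ 1730 (mod 3457)
3260^2 = 10627600 ≡ 782
3260^4 ≡ 782^2 = 611524 ≡ 3092
3260^8 ≡ 3092^2 = 9560464 ≡ 1859
3260^16 ≡ 1859^2 = 3455881 ≡ 2338
3260^32 ≡ 2338^2 = 5466244 ≡ 727
3260^64 ≡ 727^2 = 528529 ≡ 3065
3260^128 ≡ 3065^2 = 9394225 ≡ 1556
3260^256 ≡ 1556^2 = 2421136 ≡ 1236
3260^512 ≡ 1236^2 = 1527696 ≡ 3159
3260^1024 ≡ 3159^2 = 9979281 ≡ 2379
3260^2048 ≡ 2379^2 = 5659641 ≡ 532
2399 = 2048 + 256 + 64 + 16 + 8 + 4 + 2 + 1, so 3260^2399 ≡ 532·1236·3065·2338·1859·3092·782·3260 ≡ 217 (mod 3457)
1730·217 = 375410 ≡ 2054 (mod 3457)
2054 ≡ 2054 (mod 3457), so the signature is genuine.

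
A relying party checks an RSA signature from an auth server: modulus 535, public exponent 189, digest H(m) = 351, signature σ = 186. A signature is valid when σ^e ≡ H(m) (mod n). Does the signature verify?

does not verify

σ^2 ≡ 186^2 = 34596 ≡ 356
σ^4 ≡ 356^2 = 126736 ≡ 476
σ^8 ≡ 476^2 = 226576 ≡ 271
σ^16 ≡ 271^2 = 73441 ≡ 146
σ^32 ≡ 146^2 = 21316 ≡ 451
σ^64 ≡ 451^2 = 203401 ≡ 101
σ^128 ≡ 101^2 = 10201 ≡ 36
189 = 128 + 32 + 16 + 8 + 4 + 1, so σ^189 ≡ 36·451·146·271·476·186 ≡ 126 (mod 535)
126 ≠ 351, so verification fails.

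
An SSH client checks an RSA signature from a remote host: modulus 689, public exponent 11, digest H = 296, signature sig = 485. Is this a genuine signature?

Squares mod 689: sig^1≡485, sig^2≡276, sig^4≡386, sig^8≡172
11 = 8 + 2 + 1, so sig^11 ≡ 172·276·485 ≡ 296 (mod 689)
296 = H, so the signature checks out.

genuine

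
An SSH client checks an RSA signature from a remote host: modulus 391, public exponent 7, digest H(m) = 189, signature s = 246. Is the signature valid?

s^2 ≡ 246^2 = 60516 ≡ 302
s^4 ≡ 302^2 = 91204 ≡ 101
7 = 4 + 2 + 1, so s^7 ≡ 101·302·246 ≡ 202 (mod 391)
202 ≠ 189, so verification fails.

invalid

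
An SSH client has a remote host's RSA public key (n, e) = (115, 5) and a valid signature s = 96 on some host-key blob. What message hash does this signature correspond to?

81

s^2 ≡ 96^2 = 9216 ≡ 16
s^4 ≡ 16^2 = 256 ≡ 26
5 = 4 + 1, so s^5 ≡ 26·96 ≡ 81 (mod 115)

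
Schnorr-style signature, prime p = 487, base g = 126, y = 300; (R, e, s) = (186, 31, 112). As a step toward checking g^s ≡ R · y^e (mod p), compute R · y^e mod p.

Squares mod 487: 300^1≡300, 300^2≡392, 300^4≡259, 300^8≡362, 300^16≡41
31 = 16 + 8 + 4 + 2 + 1, so 300^31 ≡ 41·362·259·392·300 ≡ 228 (mod 487)
R · y^e ≡ 186·228 = 42408 ≡ 39 (mod 487)

39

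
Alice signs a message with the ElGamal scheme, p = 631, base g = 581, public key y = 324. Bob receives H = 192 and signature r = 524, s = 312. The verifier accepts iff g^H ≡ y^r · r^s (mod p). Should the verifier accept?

Left side g^H mod p:
581^2 = 337561 ≡ 607
581^4 ≡ 607^2 = 368449 ≡ 576
581^8 ≡ 576^2 = 331776 ≡ 501
581^16 ≡ 501^2 = 251001 ≡ 494
581^32 ≡ 494^2 = 244036 ≡ 470
581^64 ≡ 470^2 = 220900 ≡ 50
581^128 ≡ 50^2 = 2500 ≡ 607
192 = 128 + 64, so 581^192 ≡ 607·50 ≡ 62 (mod 631)
Right side y^r · r^s mod p:
324^2 = 104976 ≡ 230
324^4 ≡ 230^2 = 52900 ≡ 527
324^8 ≡ 527^2 = 277729 ≡ 89
324^16 ≡ 89^2 = 7921 ≡ 349
324^32 ≡ 349^2 = 121801 ≡ 18
324^64 ≡ 18^2 = 324
324^128 ≡ 324^2 = 104976 ≡ 230
324^256 ≡ 230^2 = 52900 ≡ 527
324^512 ≡ 527^2 = 277729 ≡ 89
524 = 512 + 8 + 4, so 324^524 ≡ 89·89·527 ≡ 302 (mod 631)
524^2 = 274576 ≡ 91
524^4 ≡ 91^2 = 8281 ≡ 78
524^8 ≡ 78^2 = 6084 ≡ 405
524^16 ≡ 405^2 = 164025 ≡ 596
524^32 ≡ 596^2 = 355216 ≡ 594
524^64 ≡ 594^2 = 352836 ≡ 107
524^128 ≡ 107^2 = 11449 ≡ 91
524^256 ≡ 91^2 = 8281 ≡ 78
312 = 256 + 32 + 16 + 8, so 524^312 ≡ 78·594·596·405 ≡ 58 (mod 631)
302·58 = 17516 ≡ 479 (mod 631)
62 ≠ 479, so verification fails.

reject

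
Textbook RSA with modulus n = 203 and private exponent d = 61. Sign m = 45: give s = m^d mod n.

Squares mod 203: m^1≡45, m^2≡198, m^4≡25, m^8≡16, m^16≡53, m^32≡170
61 = 32 + 16 + 8 + 4 + 1, so m^61 ≡ 170·53·16·25·45 ≡ 52 (mod 203)

52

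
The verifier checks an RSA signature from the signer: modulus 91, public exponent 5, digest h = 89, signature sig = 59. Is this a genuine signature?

Squares mod 91: sig^1≡59, sig^2≡23, sig^4≡74
5 = 4 + 1, so sig^5 ≡ 74·59 ≡ 89 (mod 91)
89 = h, so the signature checks out.

genuine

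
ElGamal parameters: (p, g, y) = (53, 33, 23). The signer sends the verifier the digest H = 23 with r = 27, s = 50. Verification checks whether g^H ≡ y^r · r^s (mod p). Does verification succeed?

Left side g^H mod p:
Squares mod 53: 33^1≡33, 33^2≡29, 33^4≡46, 33^8≡49, 33^16≡16
23 = 16 + 4 + 2 + 1, so 33^23 ≡ 16·46·29·33 ≡ 35 (mod 53)
Right side y^r · r^s mod p:
Squares mod 53: 23^1≡23, 23^2≡52, 23^4≡1, 23^8≡1, 23^16≡1
27 = 16 + 8 + 2 + 1, so 23^27 ≡ 1·1·52·23 ≡ 30 (mod 53)
Squares mod 53: 27^1≡27, 27^2≡40, 27^4≡10, 27^8≡47, 27^16≡36, 27^32≡24
50 = 32 + 16 + 2, so 27^50 ≡ 24·36·40 ≡ 4 (mod 53)
30·4 = 120 ≡ 14 (mod 53)
35 ≠ 14, so verification fails.

fails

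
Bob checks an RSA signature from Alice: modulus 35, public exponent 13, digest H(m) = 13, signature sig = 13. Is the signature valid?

valid

sig^13 mod 35 = 13
Since 13 equals the digest 13, verification succeeds.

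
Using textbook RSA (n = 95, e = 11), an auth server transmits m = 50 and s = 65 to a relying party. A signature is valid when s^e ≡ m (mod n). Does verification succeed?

passes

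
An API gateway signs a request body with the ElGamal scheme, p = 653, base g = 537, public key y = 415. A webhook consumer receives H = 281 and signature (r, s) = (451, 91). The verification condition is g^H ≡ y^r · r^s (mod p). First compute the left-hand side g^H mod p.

537^2 = 288369 ≡ 396
537^4 ≡ 396^2 = 156816 ≡ 96
537^8 ≡ 96^2 = 9216 ≡ 74
537^16 ≡ 74^2 = 5476 ≡ 252
537^32 ≡ 252^2 = 63504 ≡ 163
537^64 ≡ 163^2 = 26569 ≡ 449
537^128 ≡ 449^2 = 201601 ≡ 477
537^256 ≡ 477^2 = 227529 ≡ 285
281 = 256 + 16 + 8 + 1, so 537^281 ≡ 285·252·74·537 ≡ 297 (mod 653)

297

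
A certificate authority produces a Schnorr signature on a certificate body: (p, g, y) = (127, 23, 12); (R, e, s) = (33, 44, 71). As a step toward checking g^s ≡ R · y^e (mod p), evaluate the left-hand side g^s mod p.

83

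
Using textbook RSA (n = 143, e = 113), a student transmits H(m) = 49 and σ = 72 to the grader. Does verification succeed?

σ^2 ≡ 72^2 = 5184 ≡ 36
σ^4 ≡ 36^2 = 1296 ≡ 9
σ^8 ≡ 9^2 = 81
σ^16 ≡ 81^2 = 6561 ≡ 126
σ^32 ≡ 126^2 = 15876 ≡ 3
σ^64 ≡ 3^2 = 9
113 = 64 + 32 + 16 + 1, so σ^113 ≡ 9·3·126·72 ≡ 128 (mod 143)
The recovered value 128 does not match the digest 49.

fails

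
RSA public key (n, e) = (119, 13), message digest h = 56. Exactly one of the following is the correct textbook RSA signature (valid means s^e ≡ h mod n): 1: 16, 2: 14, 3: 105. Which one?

Candidate 1: Squares mod 119: 16^1≡16, 16^2≡18, 16^4≡86, 16^8≡18; 13 = 8 + 4 + 1, so 16^13 ≡ 18·86·16 ≡ 16 (mod 119)
Candidate 2: Squares mod 119: 14^1≡14, 14^2≡77, 14^4≡98, 14^8≡84; 13 = 8 + 4 + 1, so 14^13 ≡ 84·98·14 ≡ 56 (mod 119)
  → matches h = 56
Candidate 3: Squares mod 119: 105^1≡105, 105^2≡77, 105^4≡98, 105^8≡84; 13 = 8 + 4 + 1, so 105^13 ≡ 84·98·105 ≡ 63 (mod 119)

2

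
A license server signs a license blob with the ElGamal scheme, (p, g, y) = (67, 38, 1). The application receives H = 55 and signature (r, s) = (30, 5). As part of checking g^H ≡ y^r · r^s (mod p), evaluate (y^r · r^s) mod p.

38

1^2 = 1
1^4 ≡ 1^2 = 1
1^8 ≡ 1^2 = 1
1^16 ≡ 1^2 = 1
30 = 16 + 8 + 4 + 2, so 1^30 ≡ 1·1·1·1 ≡ 1 (mod 67)
30^2 = 900 ≡ 29
30^4 ≡ 29^2 = 841 ≡ 37
5 = 4 + 1, so 30^5 ≡ 37·30 ≡ 38 (mod 67)
y^r · r^s ≡ 1·38 = 38 ≡ 38 (mod 67)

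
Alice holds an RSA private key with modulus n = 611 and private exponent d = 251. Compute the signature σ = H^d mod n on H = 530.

H^2 ≡ 530^2 = 280900 ≡ 451
H^4 ≡ 451^2 = 203401 ≡ 549
H^8 ≡ 549^2 = 301401 ≡ 178
H^16 ≡ 178^2 = 31684 ≡ 523
H^32 ≡ 523^2 = 273529 ≡ 412
H^64 ≡ 412^2 = 169744 ≡ 497
H^128 ≡ 497^2 = 247009 ≡ 165
251 = 128 + 64 + 32 + 16 + 8 + 2 + 1, so H^251 ≡ 165·497·412·523·178·451·530 ≡ 381 (mod 611)

381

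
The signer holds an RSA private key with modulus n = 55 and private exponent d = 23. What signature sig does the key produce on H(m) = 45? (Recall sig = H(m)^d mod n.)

(H(m))^2 ≡ 45^2 = 2025 ≡ 45
(H(m))^4 ≡ 45^2 = 2025 ≡ 45
(H(m))^8 ≡ 45^2 = 2025 ≡ 45
(H(m))^16 ≡ 45^2 = 2025 ≡ 45
23 = 16 + 4 + 2 + 1, so (H(m))^23 ≡ 45·45·45·45 ≡ 45 (mod 55)

45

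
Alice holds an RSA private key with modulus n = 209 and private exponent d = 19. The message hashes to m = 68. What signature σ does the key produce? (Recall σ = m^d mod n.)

Squares mod 209: m^1≡68, m^2≡26, m^4≡49, m^8≡102, m^16≡163
19 = 16 + 2 + 1, so m^19 ≡ 163·26·68 ≡ 182 (mod 209)

182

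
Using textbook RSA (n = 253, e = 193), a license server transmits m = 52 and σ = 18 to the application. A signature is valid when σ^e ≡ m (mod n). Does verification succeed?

fails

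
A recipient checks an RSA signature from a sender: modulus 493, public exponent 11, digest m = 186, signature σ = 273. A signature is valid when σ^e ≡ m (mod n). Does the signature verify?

Squares mod 493: σ^1≡273, σ^2≡86, σ^4≡1, σ^8≡1
11 = 8 + 2 + 1, so σ^11 ≡ 1·86·273 ≡ 307 (mod 493)
σ^11 mod 493 = 307, but m = 186.

does not verify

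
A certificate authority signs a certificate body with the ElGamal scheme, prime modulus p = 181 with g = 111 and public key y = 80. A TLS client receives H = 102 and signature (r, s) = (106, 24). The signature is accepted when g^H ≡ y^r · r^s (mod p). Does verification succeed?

Left side g^H mod p:
Squares mod 181: 111^1≡111, 111^2≡13, 111^4≡169, 111^8≡144, 111^16≡102, 111^32≡87, 111^64≡148
102 = 64 + 32 + 4 + 2, so 111^102 ≡ 148·87·169·13 ≡ 82 (mod 181)
Right side y^r · r^s mod p:
Squares mod 181: 80^1≡80, 80^2≡65, 80^4≡62, 80^8≡43, 80^16≡39, 80^32≡73, 80^64≡80
106 = 64 + 32 + 8 + 2, so 80^106 ≡ 80·73·43·65 ≡ 39 (mod 181)
Squares mod 181: 106^1≡106, 106^2≡14, 106^4≡15, 106^8≡44, 106^16≡126
24 = 16 + 8, so 106^24 ≡ 126·44 ≡ 114 (mod 181)
39·114 = 4446 ≡ 102 (mod 181)
82 ≠ 102, so verification fails.

fails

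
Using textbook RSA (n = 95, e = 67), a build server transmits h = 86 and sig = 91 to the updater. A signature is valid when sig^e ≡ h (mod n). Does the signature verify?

sig^67 mod 95 = 86
86 = h, so the signature checks out.

verifies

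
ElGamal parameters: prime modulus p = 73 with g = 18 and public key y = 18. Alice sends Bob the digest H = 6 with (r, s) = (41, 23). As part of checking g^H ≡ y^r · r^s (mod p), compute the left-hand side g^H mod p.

64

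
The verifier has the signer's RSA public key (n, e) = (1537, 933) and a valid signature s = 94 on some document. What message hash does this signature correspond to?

1267

s^2 ≡ 94^2 = 8836 ≡ 1151
s^4 ≡ 1151^2 = 1324801 ≡ 1444
s^8 ≡ 1444^2 = 2085136 ≡ 964
s^16 ≡ 964^2 = 929296 ≡ 948
s^32 ≡ 948^2 = 898704 ≡ 1096
s^64 ≡ 1096^2 = 1201216 ≡ 819
s^128 ≡ 819^2 = 670761 ≡ 629
s^256 ≡ 629^2 = 395641 ≡ 632
s^512 ≡ 632^2 = 399424 ≡ 1341
933 = 512 + 256 + 128 + 32 + 4 + 1, so s^933 ≡ 1341·632·629·1096·1444·94 ≡ 1267 (mod 1537)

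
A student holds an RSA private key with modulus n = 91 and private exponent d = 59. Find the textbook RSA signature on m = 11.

58

m^59 mod 91 = 58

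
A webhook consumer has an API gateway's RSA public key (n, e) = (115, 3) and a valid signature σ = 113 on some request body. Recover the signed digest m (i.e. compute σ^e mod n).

σ^2 ≡ 113^2 = 12769 ≡ 4
3 = 2 + 1, so σ^3 ≡ 4·113 ≡ 107 (mod 115)

107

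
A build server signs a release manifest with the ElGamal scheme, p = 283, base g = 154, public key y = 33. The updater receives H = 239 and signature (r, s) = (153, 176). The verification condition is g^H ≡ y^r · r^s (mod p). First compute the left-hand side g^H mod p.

154^2 = 23716 ≡ 227
154^4 ≡ 227^2 = 51529 ≡ 23
154^8 ≡ 23^2 = 529 ≡ 246
154^16 ≡ 246^2 = 60516 ≡ 237
154^32 ≡ 237^2 = 56169 ≡ 135
154^64 ≡ 135^2 = 18225 ≡ 113
154^128 ≡ 113^2 = 12769 ≡ 34
239 = 128 + 64 + 32 + 8 + 4 + 2 + 1, so 154^239 ≡ 34·113·135·246·23·227·154 ≡ 186 (mod 283)

186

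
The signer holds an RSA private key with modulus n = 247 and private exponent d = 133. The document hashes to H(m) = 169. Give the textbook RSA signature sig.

195

(H(m))^2 ≡ 169^2 = 28561 ≡ 156
(H(m))^4 ≡ 156^2 = 24336 ≡ 130
(H(m))^8 ≡ 130^2 = 16900 ≡ 104
(H(m))^16 ≡ 104^2 = 10816 ≡ 195
(H(m))^32 ≡ 195^2 = 38025 ≡ 234
(H(m))^64 ≡ 234^2 = 54756 ≡ 169
(H(m))^128 ≡ 169^2 = 28561 ≡ 156
133 = 128 + 4 + 1, so (H(m))^133 ≡ 156·130·169 ≡ 195 (mod 247)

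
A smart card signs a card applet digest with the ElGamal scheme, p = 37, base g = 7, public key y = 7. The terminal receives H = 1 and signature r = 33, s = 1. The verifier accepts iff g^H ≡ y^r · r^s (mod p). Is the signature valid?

valid

Left side g^H mod p:
7^1 mod 37 = 7
Right side y^r · r^s mod p:
7^2 = 49 ≡ 12
7^4 ≡ 12^2 = 144 ≡ 33
7^8 ≡ 33^2 = 1089 ≡ 16
7^16 ≡ 16^2 = 256 ≡ 34
7^32 ≡ 34^2 = 1156 ≡ 9
33 = 32 + 1, so 7^33 ≡ 9·7 ≡ 26 (mod 37)
33^1 mod 37 = 33
26·33 = 858 ≡ 7 (mod 37)
7 ≡ 7 (mod 37), so the signature is genuine.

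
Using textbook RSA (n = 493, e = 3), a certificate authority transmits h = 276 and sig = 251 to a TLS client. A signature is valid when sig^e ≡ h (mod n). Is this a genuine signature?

genuine

sig^2 ≡ 251^2 = 63001 ≡ 390
3 = 2 + 1, so sig^3 ≡ 390·251 ≡ 276 (mod 493)
Since 276 equals the digest 276, verification succeeds.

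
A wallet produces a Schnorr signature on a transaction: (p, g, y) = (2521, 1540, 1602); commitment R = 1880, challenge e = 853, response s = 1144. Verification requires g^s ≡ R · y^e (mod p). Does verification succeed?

g^s mod p:
Squares mod 2521: 1540^1≡1540, 1540^2≡1860, 1540^4≡788, 1540^8≡778, 1540^16≡244, 1540^32≡1553, 1540^64≡1733, 1540^128≡778, 1540^256≡244, 1540^512≡1553, 1540^1024≡1733
1144 = 1024 + 64 + 32 + 16 + 8, so 1540^1144 ≡ 1733·1733·1553·244·778 ≡ 1733 (mod 2521)
R · y^e mod p:
Squares mod 2521: 1602^1≡1602, 1602^2≡26, 1602^4≡676, 1602^8≡675, 1602^16≡1845, 1602^32≡675, 1602^64≡1845, 1602^128≡675, 1602^256≡1845, 1602^512≡675
853 = 512 + 256 + 64 + 16 + 4 + 1, so 1602^853 ≡ 675·1845·1845·1845·676·1602 ≡ 919 (mod 2521)
1880·919 = 1727720 ≡ 835 (mod 2521)
1733 ≠ 835; the check fails.

fails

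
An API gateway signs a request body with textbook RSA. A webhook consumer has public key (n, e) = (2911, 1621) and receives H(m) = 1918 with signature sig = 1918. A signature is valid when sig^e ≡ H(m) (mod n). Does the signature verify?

verifies

Squares mod 2911: sig^1≡1918, sig^2≡2131, sig^4≡1, sig^8≡1, sig^16≡1, sig^32≡1, sig^64≡1, sig^128≡1, sig^256≡1, sig^512≡1, sig^1024≡1
1621 = 1024 + 512 + 64 + 16 + 4 + 1, so sig^1621 ≡ 1·1·1·1·1·1918 ≡ 1918 (mod 2911)
sig^1621 mod 2911 = 1918 matches H(m).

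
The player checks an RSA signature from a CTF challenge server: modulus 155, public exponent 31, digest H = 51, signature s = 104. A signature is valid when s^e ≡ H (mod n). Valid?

Squares mod 155: s^1≡104, s^2≡121, s^4≡71, s^8≡81, s^16≡51
31 = 16 + 8 + 4 + 2 + 1, so s^31 ≡ 51·81·71·121·104 ≡ 104 (mod 155)
s^31 mod 155 = 104, but H = 51.

no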